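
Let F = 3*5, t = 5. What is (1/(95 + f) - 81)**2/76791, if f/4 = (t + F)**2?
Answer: 18849642436/220622462775 ≈ 0.085438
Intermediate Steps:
F = 15
f = 1600 (f = 4*(5 + 15)**2 = 4*20**2 = 4*400 = 1600)
(1/(95 + f) - 81)**2/76791 = (1/(95 + 1600) - 81)**2/76791 = (1/1695 - 81)**2*(1/76791) = (-137294/1695)**2*(1/76791) = (18849642436/2873025)*(1/76791) = 18849642436/220622462775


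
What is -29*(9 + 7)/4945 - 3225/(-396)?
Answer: 5254627/652740 ≈ 8.0501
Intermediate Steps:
-29*(9 + 7)/4945 - 3225/(-396) = -29*16*(1/4945) - 3225*(-1/396) = -464*1/4945 + 1075/132 = -464/4945 + 1075/132 = 5254627/652740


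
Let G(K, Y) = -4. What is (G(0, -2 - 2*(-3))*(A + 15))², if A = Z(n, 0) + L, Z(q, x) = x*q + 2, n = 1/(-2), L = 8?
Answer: 10000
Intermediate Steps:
n = -½ (n = 1*(-½) = -½ ≈ -0.50000)
Z(q, x) = 2 + q*x (Z(q, x) = q*x + 2 = 2 + q*x)
A = 10 (A = (2 - ½*0) + 8 = (2 + 0) + 8 = 2 + 8 = 10)
(G(0, -2 - 2*(-3))*(A + 15))² = (-4*(10 + 15))² = (-4*25)² = (-100)² = 10000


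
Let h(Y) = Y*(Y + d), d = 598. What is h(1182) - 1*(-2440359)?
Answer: 4544319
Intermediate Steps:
h(Y) = Y*(598 + Y) (h(Y) = Y*(Y + 598) = Y*(598 + Y))
h(1182) - 1*(-2440359) = 1182*(598 + 1182) - 1*(-2440359) = 1182*1780 + 2440359 = 2103960 + 2440359 = 4544319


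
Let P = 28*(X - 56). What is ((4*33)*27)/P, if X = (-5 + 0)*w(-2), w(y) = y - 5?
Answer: -297/49 ≈ -6.0612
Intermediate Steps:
w(y) = -5 + y
X = 35 (X = (-5 + 0)*(-5 - 2) = -5*(-7) = 35)
P = -588 (P = 28*(35 - 56) = 28*(-21) = -588)
((4*33)*27)/P = ((4*33)*27)/(-588) = (132*27)*(-1/588) = 3564*(-1/588) = -297/49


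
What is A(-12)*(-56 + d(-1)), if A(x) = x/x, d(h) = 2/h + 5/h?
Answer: -63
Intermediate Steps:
d(h) = 7/h
A(x) = 1
A(-12)*(-56 + d(-1)) = 1*(-56 + 7/(-1)) = 1*(-56 + 7*(-1)) = 1*(-56 - 7) = 1*(-63) = -63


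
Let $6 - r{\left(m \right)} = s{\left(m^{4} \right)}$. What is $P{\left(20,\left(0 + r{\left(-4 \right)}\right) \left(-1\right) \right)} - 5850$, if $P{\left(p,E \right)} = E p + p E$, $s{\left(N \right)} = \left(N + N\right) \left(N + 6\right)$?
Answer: $5359670$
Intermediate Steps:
$s{\left(N \right)} = 2 N \left(6 + N\right)$
$r{\left(m \right)} = 6 - 2 m^{4} \left(6 + m^{4}\right)$
$P{\left(p,E \right)} = 2 E p$ ($P{\left(p,E \right)} = E p + E p = 2 E p$)
$P{\left(20,\left(0 + r{\left(-4 \right)}\right) \left(-1\right) \right)} - 5850 = 2 \left(0 - \left(-6 + 3072 + 131072\right)\right) \left(-1\right) 20 - 5850 = 2 \left(0 - 134138\right) \left(-1\right) 20 - 5850 = 2 \left(\left(-134138\right) \left(-1\right)\right) 20 - 5850 = 2 \cdot 134138 \cdot 20 - 5850 = 5365520 - 5850 = 5359670$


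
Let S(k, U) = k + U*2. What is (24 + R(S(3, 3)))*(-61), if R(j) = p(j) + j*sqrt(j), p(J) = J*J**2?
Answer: -47580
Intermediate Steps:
p(J) = J**3
S(k, U) = k + 2*U
R(j) = j**3 + j**(3/2) (R(j) = j**3 + j*sqrt(j) = j**3 + j**(3/2))
(24 + R(S(3, 3)))*(-61) = (24 + ((3 + 2*3)**3 + (3 + 2*3)**(3/2)))*(-61) = (24 + ((3 + 6)**3 + (3 + 6)**(3/2)))*(-61) = (24 + (9**3 + 9**(3/2)))*(-61) = (24 + (729 + 27))*(-61) = (24 + 756)*(-61) = 780*(-61) = -47580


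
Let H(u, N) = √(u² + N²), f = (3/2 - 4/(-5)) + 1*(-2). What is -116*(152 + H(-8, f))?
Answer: -17632 - 58*√6409/5 ≈ -18561.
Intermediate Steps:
f = 3/10 (f = (3*(½) - 4*(-⅕)) - 2 = (3/2 + ⅘) - 2 = 23/10 - 2 = 3/10 ≈ 0.30000)
H(u, N) = √(N² + u²)
-116*(152 + H(-8, f)) = -116*(152 + √((3/10)² + (-8)²)) = -116*(152 + √(9/100 + 64)) = -116*(152 + √(6409/100)) = -116*(152 + √6409/10) = -17632 - 58*√6409/5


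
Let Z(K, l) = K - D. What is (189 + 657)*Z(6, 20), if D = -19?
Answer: 21150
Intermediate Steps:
Z(K, l) = 19 + K (Z(K, l) = K - 1*(-19) = K + 19 = 19 + K)
(189 + 657)*Z(6, 20) = (189 + 657)*(19 + 6) = 846*25 = 21150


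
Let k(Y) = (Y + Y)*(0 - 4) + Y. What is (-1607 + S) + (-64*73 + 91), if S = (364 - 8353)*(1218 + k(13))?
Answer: -9009791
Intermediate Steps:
k(Y) = -7*Y (k(Y) = (2*Y)*(-4) + Y = -8*Y + Y = -7*Y)
S = -9003603 (S = (364 - 8353)*(1218 - 7*13) = -7989*(1218 - 91) = -7989*1127 = -9003603)
(-1607 + S) + (-64*73 + 91) = (-1607 - 9003603) + (-64*73 + 91) = -9005210 + (-4672 + 91) = -9005210 - 4581 = -9009791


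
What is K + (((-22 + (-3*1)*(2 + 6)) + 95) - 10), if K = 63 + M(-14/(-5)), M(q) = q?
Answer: 524/5 ≈ 104.80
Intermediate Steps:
K = 329/5 (K = 63 - 14/(-5) = 63 - 14*(-⅕) = 63 + 14/5 = 329/5 ≈ 65.800)
K + (((-22 + (-3*1)*(2 + 6)) + 95) - 10) = 329/5 + (((-22 + (-3*1)*(2 + 6)) + 95) - 10) = 329/5 + (((-22 - 3*8) + 95) - 10) = 329/5 + (((-22 - 24) + 95) - 10) = 329/5 + ((-46 + 95) - 10) = 329/5 + (49 - 10) = 329/5 + 39 = 524/5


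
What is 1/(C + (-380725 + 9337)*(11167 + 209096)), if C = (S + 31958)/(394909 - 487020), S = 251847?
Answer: -92111/7534959361221689 ≈ -1.2224e-11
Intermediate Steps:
C = -283805/92111 (C = (251847 + 31958)/(394909 - 487020) = 283805/(-92111) = 283805*(-1/92111) = -283805/92111 ≈ -3.0811)
1/(C + (-380725 + 9337)*(11167 + 209096)) = 1/(-283805/92111 + (-380725 + 9337)*(11167 + 209096)) = 1/(-283805/92111 - 371388*220263) = 1/(-283805/92111 - 81803035044) = 1/(-7534959361221689/92111) = -92111/7534959361221689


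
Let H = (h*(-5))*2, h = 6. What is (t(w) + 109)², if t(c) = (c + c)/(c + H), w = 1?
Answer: 41332041/3481 ≈ 11874.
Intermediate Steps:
H = -60 (H = (6*(-5))*2 = -30*2 = -60)
t(c) = 2*c/(-60 + c) (t(c) = (c + c)/(c - 60) = (2*c)/(-60 + c) = 2*c/(-60 + c))
(t(w) + 109)² = (2*1/(-60 + 1) + 109)² = (2*1/(-59) + 109)² = (2*1*(-1/59) + 109)² = (-2/59 + 109)² = (6429/59)² = 41332041/3481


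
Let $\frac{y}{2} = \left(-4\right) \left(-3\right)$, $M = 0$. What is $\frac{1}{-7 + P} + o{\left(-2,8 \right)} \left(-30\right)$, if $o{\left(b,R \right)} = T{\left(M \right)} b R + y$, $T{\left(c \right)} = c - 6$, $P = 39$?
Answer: $- \frac{115199}{32} \approx -3600.0$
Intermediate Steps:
$T{\left(c \right)} = -6 + c$ ($T{\left(c \right)} = c - 6 = -6 + c$)
$y = 24$ ($y = 2 \left(\left(-4\right) \left(-3\right)\right) = 2 \cdot 12 = 24$)
$o{\left(b,R \right)} = 24 - 6 R b$ ($o{\left(b,R \right)} = \left(-6 + 0\right) b R + 24 = - 6 b R + 24 = - 6 R b + 24 = 24 - 6 R b$)
$\frac{1}{-7 + P} + o{\left(-2,8 \right)} \left(-30\right) = \frac{1}{-7 + 39} + \left(24 - 48 \left(-2\right)\right) \left(-30\right) = \frac{1}{32} + \left(24 + 96\right) \left(-30\right) = \frac{1}{32} + 120 \left(-30\right) = \frac{1}{32} - 3600 = - \frac{115199}{32}$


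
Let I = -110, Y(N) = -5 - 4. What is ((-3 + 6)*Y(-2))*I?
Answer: 2970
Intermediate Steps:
Y(N) = -9
((-3 + 6)*Y(-2))*I = ((-3 + 6)*(-9))*(-110) = (3*(-9))*(-110) = -27*(-110) = 2970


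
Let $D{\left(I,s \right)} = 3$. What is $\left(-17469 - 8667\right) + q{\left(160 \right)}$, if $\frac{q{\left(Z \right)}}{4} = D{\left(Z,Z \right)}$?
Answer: $-26124$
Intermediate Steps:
$q{\left(Z \right)} = 12$ ($q{\left(Z \right)} = 4 \cdot 3 = 12$)
$\left(-17469 - 8667\right) + q{\left(160 \right)} = \left(-17469 - 8667\right) + 12 = -26136 + 12 = -26124$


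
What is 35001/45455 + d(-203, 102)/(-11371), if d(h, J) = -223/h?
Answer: 80783126848/104924367415 ≈ 0.76992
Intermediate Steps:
35001/45455 + d(-203, 102)/(-11371) = 35001/45455 - 223/(-203)/(-11371) = 35001*(1/45455) - 223*(-1/203)*(-1/11371) = 35001/45455 + (223/203)*(-1/11371) = 35001/45455 - 223/2308313 = 80783126848/104924367415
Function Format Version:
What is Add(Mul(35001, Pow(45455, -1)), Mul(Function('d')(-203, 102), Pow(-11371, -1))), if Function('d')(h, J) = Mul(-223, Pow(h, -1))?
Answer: Rational(80783126848, 104924367415) ≈ 0.76992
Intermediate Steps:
Add(Mul(35001, Pow(45455, -1)), Mul(Function('d')(-203, 102), Pow(-11371, -1))) = Add(Mul(35001, Pow(45455, -1)), Mul(Mul(-223, Pow(-203, -1)), Pow(-11371, -1))) = Add(Mul(35001, Rational(1, 45455)), Mul(Mul(-223, Rational(-1, 203)), Rational(-1, 11371))) = Add(Rational(35001, 45455), Mul(Rational(223, 203), Rational(-1, 11371))) = Add(Rational(35001, 45455), Rational(-223, 2308313)) = Rational(80783126848, 104924367415)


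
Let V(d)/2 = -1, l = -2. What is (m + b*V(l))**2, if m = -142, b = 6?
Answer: 23716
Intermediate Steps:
V(d) = -2 (V(d) = 2*(-1) = -2)
(m + b*V(l))**2 = (-142 + 6*(-2))**2 = (-142 - 12)**2 = (-154)**2 = 23716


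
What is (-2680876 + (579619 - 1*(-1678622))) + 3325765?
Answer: 2903130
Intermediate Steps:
(-2680876 + (579619 - 1*(-1678622))) + 3325765 = (-2680876 + (579619 + 1678622)) + 3325765 = (-2680876 + 2258241) + 3325765 = -422635 + 3325765 = 2903130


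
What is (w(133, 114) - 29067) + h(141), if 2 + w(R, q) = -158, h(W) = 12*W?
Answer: -27535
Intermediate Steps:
w(R, q) = -160 (w(R, q) = -2 - 158 = -160)
(w(133, 114) - 29067) + h(141) = (-160 - 29067) + 12*141 = -29227 + 1692 = -27535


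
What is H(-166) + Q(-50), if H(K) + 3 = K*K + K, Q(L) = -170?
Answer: 27217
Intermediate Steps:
H(K) = -3 + K + K² (H(K) = -3 + (K*K + K) = -3 + (K² + K) = -3 + (K + K²) = -3 + K + K²)
H(-166) + Q(-50) = (-3 - 166 + (-166)²) - 170 = (-3 - 166 + 27556) - 170 = 27387 - 170 = 27217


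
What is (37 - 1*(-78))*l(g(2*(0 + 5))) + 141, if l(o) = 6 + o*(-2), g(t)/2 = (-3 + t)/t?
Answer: 509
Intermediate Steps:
g(t) = 2*(-3 + t)/t (g(t) = 2*((-3 + t)/t) = 2*(-3 + t)/t)
l(o) = 6 - 2*o
(37 - 1*(-78))*l(g(2*(0 + 5))) + 141 = (37 - 1*(-78))*(6 - 2*(2 - 6*1/(2*(0 + 5)))) + 141 = (37 + 78)*(6 - 2*(2 - 6/(2*5))) + 141 = 115*(6 - 2*(2 - 6/10)) + 141 = 115*(6 - 2*(2 - 6*1/10)) + 141 = 115*(6 - 2*(2 - 3/5)) + 141 = 115*(6 - 2*7/5) + 141 = 115*(6 - 14/5) + 141 = 115*(16/5) + 141 = 368 + 141 = 509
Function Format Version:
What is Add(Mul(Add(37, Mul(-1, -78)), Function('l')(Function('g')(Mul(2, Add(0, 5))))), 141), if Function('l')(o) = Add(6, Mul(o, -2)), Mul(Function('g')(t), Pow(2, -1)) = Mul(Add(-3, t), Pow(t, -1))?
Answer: 509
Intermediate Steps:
Function('g')(t) = Mul(2, Pow(t, -1), Add(-3, t)) (Function('g')(t) = Mul(2, Mul(Add(-3, t), Pow(t, -1))) = Mul(2, Mul(Pow(t, -1), Add(-3, t))) = Mul(2, Pow(t, -1), Add(-3, t)))
Function('l')(o) = Add(6, Mul(-2, o))
Add(Mul(Add(37, Mul(-1, -78)), Function('l')(Function('g')(Mul(2, Add(0, 5))))), 141) = Add(Mul(Add(37, Mul(-1, -78)), Add(6, Mul(-2, Add(2, Mul(-6, Pow(Mul(2, Add(0, 5)), -1)))))), 141) = Add(Mul(Add(37, 78), Add(6, Mul(-2, Add(2, Mul(-6, Pow(Mul(2, 5), -1)))))), 141) = Add(Mul(115, Add(6, Mul(-2, Add(2, Mul(-6, Pow(10, -1)))))), 141) = Add(Mul(115, Add(6, Mul(-2, Add(2, Mul(-6, Rational(1, 10)))))), 141) = Add(Mul(115, Add(6, Mul(-2, Add(2, Rational(-3, 5))))), 141) = Add(Mul(115, Add(6, Mul(-2, Rational(7, 5)))), 141) = Add(Mul(115, Add(6, Rational(-14, 5))), 141) = Add(Mul(115, Rational(16, 5)), 141) = Add(368, 141) = 509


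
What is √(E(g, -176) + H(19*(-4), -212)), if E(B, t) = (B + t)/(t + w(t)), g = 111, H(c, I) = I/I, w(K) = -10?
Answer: √46686/186 ≈ 1.1617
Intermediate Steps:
H(c, I) = 1
E(B, t) = (B + t)/(-10 + t) (E(B, t) = (B + t)/(t - 10) = (B + t)/(-10 + t))
√(E(g, -176) + H(19*(-4), -212)) = √((111 - 176)/(-10 - 176) + 1) = √(-65/(-186) + 1) = √(-1/186*(-65) + 1) = √(65/186 + 1) = √(251/186) = √46686/186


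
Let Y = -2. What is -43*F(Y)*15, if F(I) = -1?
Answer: 645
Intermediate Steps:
-43*F(Y)*15 = -43*(-1)*15 = 43*15 = 645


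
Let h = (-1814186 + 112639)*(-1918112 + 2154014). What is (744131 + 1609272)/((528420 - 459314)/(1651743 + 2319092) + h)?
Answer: -9344975001505/1593886578978339884 ≈ -5.8630e-6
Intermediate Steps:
h = -401398340394 (h = -1701547*235902 = -401398340394)
(744131 + 1609272)/((528420 - 459314)/(1651743 + 2319092) + h) = (744131 + 1609272)/((528420 - 459314)/(1651743 + 2319092) - 401398340394) = 2353403/(69106/3970835 - 401398340394) = 2353403/(-1593886578978339884/3970835) = 2353403*(-3970835/1593886578978339884) = -9344975001505/1593886578978339884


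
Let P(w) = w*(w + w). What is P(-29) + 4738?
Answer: 6420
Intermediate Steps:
P(w) = 2*w² (P(w) = w*(2*w) = 2*w²)
P(-29) + 4738 = 2*(-29)² + 4738 = 2*841 + 4738 = 1682 + 4738 = 6420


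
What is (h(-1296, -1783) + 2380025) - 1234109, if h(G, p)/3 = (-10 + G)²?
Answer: 6262824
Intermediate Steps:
h(G, p) = 3*(-10 + G)²
(h(-1296, -1783) + 2380025) - 1234109 = (3*(-10 - 1296)² + 2380025) - 1234109 = (3*(-1306)² + 2380025) - 1234109 = (3*1705636 + 2380025) - 1234109 = (5116908 + 2380025) - 1234109 = 7496933 - 1234109 = 6262824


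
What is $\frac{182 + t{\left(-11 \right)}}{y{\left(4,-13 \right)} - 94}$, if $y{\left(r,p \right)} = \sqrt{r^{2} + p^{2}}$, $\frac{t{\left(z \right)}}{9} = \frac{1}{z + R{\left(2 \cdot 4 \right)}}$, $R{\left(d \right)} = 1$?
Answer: $- \frac{85117}{43255} - \frac{1811 \sqrt{185}}{86510} \approx -2.2525$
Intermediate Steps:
$t{\left(z \right)} = \frac{9}{1 + z}$ ($t{\left(z \right)} = \frac{9}{z + 1} = \frac{9}{1 + z}$)
$y{\left(r,p \right)} = \sqrt{p^{2} + r^{2}}$
$\frac{182 + t{\left(-11 \right)}}{y{\left(4,-13 \right)} - 94} = \frac{182 + \frac{9}{1 - 11}}{\sqrt{\left(-13\right)^{2} + 4^{2}} - 94} = \frac{182 + \frac{9}{-10}}{\sqrt{169 + 16} - 94} = \frac{182 + 9 \left(- \frac{1}{10}\right)}{\sqrt{185} - 94} = \frac{182 - \frac{9}{10}}{-94 + \sqrt{185}} = \frac{1811}{10 \left(-94 + \sqrt{185}\right)}$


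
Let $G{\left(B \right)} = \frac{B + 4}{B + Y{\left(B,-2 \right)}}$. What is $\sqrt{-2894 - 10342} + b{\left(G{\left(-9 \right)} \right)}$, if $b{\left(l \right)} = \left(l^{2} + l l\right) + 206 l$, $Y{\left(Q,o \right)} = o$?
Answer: $\frac{11380}{121} + 2 i \sqrt{3309} \approx 94.05 + 115.05 i$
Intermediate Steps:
$G{\left(B \right)} = \frac{4 + B}{-2 + B}$ ($G{\left(B \right)} = \frac{B + 4}{B - 2} = \frac{4 + B}{-2 + B}$)
$b{\left(l \right)} = 2 l^{2} + 206 l$ ($b{\left(l \right)} = \left(l^{2} + l^{2}\right) + 206 l = 2 l^{2} + 206 l$)
$\sqrt{-2894 - 10342} + b{\left(G{\left(-9 \right)} \right)} = \sqrt{-2894 - 10342} + 2 \frac{4 - 9}{-2 - 9} \left(103 + \frac{4 - 9}{-2 - 9}\right) = \sqrt{-13236} + 2 \frac{1}{-11} \left(-5\right) \left(103 + \frac{1}{-11} \left(-5\right)\right) = 2 i \sqrt{3309} + 2 \left(\left(- \frac{1}{11}\right) \left(-5\right)\right) \left(103 - - \frac{5}{11}\right) = 2 i \sqrt{3309} + 2 \cdot \frac{5}{11} \left(103 + \frac{5}{11}\right) = 2 i \sqrt{3309} + 2 \cdot \frac{5}{11} \cdot \frac{1138}{11} = 2 i \sqrt{3309} + \frac{11380}{121} = \frac{11380}{121} + 2 i \sqrt{3309}$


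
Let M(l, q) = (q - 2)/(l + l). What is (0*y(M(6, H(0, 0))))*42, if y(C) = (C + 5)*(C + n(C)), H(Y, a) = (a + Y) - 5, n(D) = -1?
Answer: 0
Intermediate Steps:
H(Y, a) = -5 + Y + a (H(Y, a) = (Y + a) - 5 = -5 + Y + a)
M(l, q) = (-2 + q)/(2*l) (M(l, q) = (-2 + q)/((2*l)) = (-2 + q)*(1/(2*l)) = (-2 + q)/(2*l))
y(C) = (-1 + C)*(5 + C) (y(C) = (C + 5)*(C - 1) = (5 + C)*(-1 + C) = (-1 + C)*(5 + C))
(0*y(M(6, H(0, 0))))*42 = (0*(-5 + ((½)*(-2 + (-5 + 0 + 0))/6)² + 4*((½)*(-2 + (-5 + 0 + 0))/6)))*42 = (0*(-5 + ((½)*(⅙)*(-2 - 5))² + 4*((½)*(⅙)*(-2 - 5))))*42 = (0*(-5 + ((½)*(⅙)*(-7))² + 4*((½)*(⅙)*(-7))))*42 = (0*(-5 + (-7/12)² + 4*(-7/12)))*42 = (0*(-5 + 49/144 - 7/3))*42 = (0*(-1007/144))*42 = 0*42 = 0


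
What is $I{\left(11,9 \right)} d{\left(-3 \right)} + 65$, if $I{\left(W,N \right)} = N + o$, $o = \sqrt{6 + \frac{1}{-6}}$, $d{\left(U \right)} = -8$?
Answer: $-7 - \frac{4 \sqrt{210}}{3} \approx -26.322$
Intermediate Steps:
$o = \frac{\sqrt{210}}{6}$ ($o = \sqrt{6 - \frac{1}{6}} = \sqrt{\frac{35}{6}} = \frac{\sqrt{210}}{6} \approx 2.4152$)
$I{\left(W,N \right)} = N + \frac{\sqrt{210}}{6}$
$I{\left(11,9 \right)} d{\left(-3 \right)} + 65 = \left(9 + \frac{\sqrt{210}}{6}\right) \left(-8\right) + 65 = \left(-72 - \frac{4 \sqrt{210}}{3}\right) + 65 = -7 - \frac{4 \sqrt{210}}{3}$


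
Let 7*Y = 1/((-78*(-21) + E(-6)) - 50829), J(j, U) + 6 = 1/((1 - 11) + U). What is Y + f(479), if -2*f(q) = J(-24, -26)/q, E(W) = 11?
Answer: 18667483/2968209720 ≈ 0.0062891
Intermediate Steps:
J(j, U) = -6 + 1/(-10 + U) (J(j, U) = -6 + 1/((1 - 11) + U) = -6 + 1/(-10 + U))
f(q) = 217/(72*q) (f(q) = -(61 - 6*(-26))/(-10 - 26)/(2*q) = -(61 + 156)/(-36)/(2*q) = -(-1/36*217)/(2*q) = -(-217)/(72*q) = 217/(72*q))
Y = -1/344260 (Y = 1/(7*((-78*(-21) + 11) - 50829)) = 1/(7*((1638 + 11) - 50829)) = 1/(7*(1649 - 50829)) = (⅐)/(-49180) = (⅐)*(-1/49180) = -1/344260 ≈ -2.9048e-6)
Y + f(479) = -1/344260 + (217/72)/479 = -1/344260 + (217/72)*(1/479) = -1/344260 + 217/34488 = 18667483/2968209720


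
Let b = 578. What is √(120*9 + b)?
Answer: √1658 ≈ 40.719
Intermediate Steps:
√(120*9 + b) = √(120*9 + 578) = √(1080 + 578) = √1658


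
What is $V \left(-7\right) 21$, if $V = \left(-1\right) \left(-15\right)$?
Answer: $-2205$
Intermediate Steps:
$V = 15$
$V \left(-7\right) 21 = 15 \left(-7\right) 21 = \left(-105\right) 21 = -2205$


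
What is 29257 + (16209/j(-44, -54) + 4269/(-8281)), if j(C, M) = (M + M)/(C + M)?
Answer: 2184427657/49686 ≈ 43965.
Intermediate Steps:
j(C, M) = 2*M/(C + M) (j(C, M) = (2*M)/(C + M) = 2*M/(C + M))
29257 + (16209/j(-44, -54) + 4269/(-8281)) = 29257 + (16209/((2*(-54)/(-44 - 54))) + 4269/(-8281)) = 29257 + (16209/((2*(-54)/(-98))) + 4269*(-1/8281)) = 29257 + (16209/((2*(-54)*(-1/98))) - 4269/8281) = 29257 + (16209/(54/49) - 4269/8281) = 29257 + (16209*(49/54) - 4269/8281) = 29257 + (88249/6 - 4269/8281) = 29257 + 730764355/49686 = 2184427657/49686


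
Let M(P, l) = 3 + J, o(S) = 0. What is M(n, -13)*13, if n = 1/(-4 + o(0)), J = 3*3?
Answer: 156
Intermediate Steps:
J = 9
n = -1/4 (n = 1/(-4 + 0) = 1/(-4) = -1/4 ≈ -0.25000)
M(P, l) = 12 (M(P, l) = 3 + 9 = 12)
M(n, -13)*13 = 12*13 = 156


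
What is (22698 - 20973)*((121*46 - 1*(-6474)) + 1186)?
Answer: 22814850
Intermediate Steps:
(22698 - 20973)*((121*46 - 1*(-6474)) + 1186) = 1725*((5566 + 6474) + 1186) = 1725*(12040 + 1186) = 1725*13226 = 22814850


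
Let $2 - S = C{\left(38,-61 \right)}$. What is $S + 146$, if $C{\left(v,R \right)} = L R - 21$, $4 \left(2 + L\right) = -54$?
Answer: $- \frac{1553}{2} \approx -776.5$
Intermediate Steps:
$L = - \frac{31}{2}$ ($L = -2 + \frac{1}{4} \left(-54\right) = -2 - \frac{27}{2} = - \frac{31}{2} \approx -15.5$)
$C{\left(v,R \right)} = -21 - \frac{31 R}{2}$ ($C{\left(v,R \right)} = - \frac{31 R}{2} - 21 = -21 - \frac{31 R}{2}$)
$S = - \frac{1845}{2}$ ($S = 2 - \left(-21 - - \frac{1891}{2}\right) = 2 - \left(-21 + \frac{1891}{2}\right) = 2 - \frac{1849}{2} = - \frac{1845}{2} \approx -922.5$)
$S + 146 = - \frac{1845}{2} + 146 = - \frac{1553}{2}$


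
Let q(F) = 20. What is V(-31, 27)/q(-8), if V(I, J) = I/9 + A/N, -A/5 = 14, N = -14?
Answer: 7/90 ≈ 0.077778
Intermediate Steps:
A = -70 (A = -5*14 = -70)
V(I, J) = 5 + I/9 (V(I, J) = I/9 - 70/(-14) = I*(⅑) - 70*(-1/14) = I/9 + 5 = 5 + I/9)
V(-31, 27)/q(-8) = (5 + (⅑)*(-31))/20 = (5 - 31/9)*(1/20) = (14/9)*(1/20) = 7/90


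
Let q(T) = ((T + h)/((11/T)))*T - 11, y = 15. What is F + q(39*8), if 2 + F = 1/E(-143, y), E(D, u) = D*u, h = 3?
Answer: 5979327314/2145 ≈ 2.7876e+6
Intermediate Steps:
F = -4291/2145 (F = -2 + 1/(-143*15) = -2 + 1/(-2145) = -2 - 1/2145 = -4291/2145 ≈ -2.0005)
q(T) = -11 + T²*(3 + T)/11 (q(T) = ((T + 3)/((11/T)))*T - 11 = ((3 + T)*(T/11))*T - 11 = (T*(3 + T)/11)*T - 11 = T²*(3 + T)/11 - 11 = -11 + T²*(3 + T)/11)
F + q(39*8) = -4291/2145 + (-11 + (39*8)³/11 + 3*(39*8)²/11) = -4291/2145 + (-11 + (1/11)*312³ + (3/11)*312²) = -4291/2145 + (-11 + (1/11)*30371328 + (3/11)*97344) = -4291/2145 + (-11 + 30371328/11 + 292032/11) = -4291/2145 + 30663239/11 = 5979327314/2145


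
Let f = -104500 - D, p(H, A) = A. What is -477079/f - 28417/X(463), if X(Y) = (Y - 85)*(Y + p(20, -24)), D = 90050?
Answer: 6136576339/2690334675 ≈ 2.2810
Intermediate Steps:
X(Y) = (-85 + Y)*(-24 + Y) (X(Y) = (Y - 85)*(Y - 24) = (-85 + Y)*(-24 + Y))
f = -194550 (f = -104500 - 1*90050 = -104500 - 90050 = -194550)
-477079/f - 28417/X(463) = -477079/(-194550) - 28417/(2040 + 463² - 109*463) = -477079*(-1/194550) - 28417/(2040 + 214369 - 50467) = 477079/194550 - 28417/165942 = 6136576339/2690334675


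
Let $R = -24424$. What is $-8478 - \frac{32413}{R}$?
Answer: $- \frac{207034259}{24424} \approx -8476.7$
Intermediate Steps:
$-8478 - \frac{32413}{R} = -8478 - \frac{32413}{-24424} = -8478 - - \frac{32413}{24424} = -8478 + \frac{32413}{24424} = - \frac{207034259}{24424}$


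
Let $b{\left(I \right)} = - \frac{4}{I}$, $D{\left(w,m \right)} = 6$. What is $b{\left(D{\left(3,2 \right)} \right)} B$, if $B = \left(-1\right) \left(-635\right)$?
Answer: $- \frac{1270}{3} \approx -423.33$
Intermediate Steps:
$B = 635$
$b{\left(D{\left(3,2 \right)} \right)} B = - \frac{4}{6} \cdot 635 = \left(-4\right) \frac{1}{6} \cdot 635 = \left(- \frac{2}{3}\right) 635 = - \frac{1270}{3}$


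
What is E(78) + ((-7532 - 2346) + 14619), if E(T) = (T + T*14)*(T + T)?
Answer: 187261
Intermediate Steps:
E(T) = 30*T² (E(T) = (T + 14*T)*(2*T) = (15*T)*(2*T) = 30*T²)
E(78) + ((-7532 - 2346) + 14619) = 30*78² + ((-7532 - 2346) + 14619) = 30*6084 + (-9878 + 14619) = 182520 + 4741 = 187261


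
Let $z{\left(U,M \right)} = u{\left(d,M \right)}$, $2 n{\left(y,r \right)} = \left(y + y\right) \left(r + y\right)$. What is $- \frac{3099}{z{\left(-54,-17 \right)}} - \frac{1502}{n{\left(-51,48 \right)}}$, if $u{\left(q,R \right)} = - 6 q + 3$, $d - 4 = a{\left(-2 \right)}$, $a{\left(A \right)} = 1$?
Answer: $\frac{5353}{51} \approx 104.96$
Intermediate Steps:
$d = 5$ ($d = 4 + 1 = 5$)
$u{\left(q,R \right)} = 3 - 6 q$
$n{\left(y,r \right)} = y \left(r + y\right)$ ($n{\left(y,r \right)} = \frac{\left(y + y\right) \left(r + y\right)}{2} = \frac{2 y \left(r + y\right)}{2} = y \left(r + y\right)$)
$z{\left(U,M \right)} = -27$ ($z{\left(U,M \right)} = 3 - 30 = -27$)
$- \frac{3099}{z{\left(-54,-17 \right)}} - \frac{1502}{n{\left(-51,48 \right)}} = - \frac{3099}{-27} - \frac{1502}{\left(-51\right) \left(48 - 51\right)} = \left(-3099\right) \left(- \frac{1}{27}\right) - \frac{1502}{\left(-51\right) \left(-3\right)} = \frac{1033}{9} - \frac{1502}{153} = \frac{5353}{51}$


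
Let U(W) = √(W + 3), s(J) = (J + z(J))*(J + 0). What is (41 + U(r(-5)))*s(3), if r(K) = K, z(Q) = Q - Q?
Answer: 369 + 9*I*√2 ≈ 369.0 + 12.728*I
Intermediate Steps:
z(Q) = 0
s(J) = J² (s(J) = (J + 0)*(J + 0) = J*J = J²)
U(W) = √(3 + W)
(41 + U(r(-5)))*s(3) = (41 + √(3 - 5))*3² = (41 + √(-2))*9 = (41 + I*√2)*9 = 369 + 9*I*√2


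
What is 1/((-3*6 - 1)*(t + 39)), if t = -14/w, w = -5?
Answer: -5/3971 ≈ -0.0012591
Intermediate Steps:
t = 14/5 (t = -14/(-5) = -14*(-⅕) = 14/5 ≈ 2.8000)
1/((-3*6 - 1)*(t + 39)) = 1/((-3*6 - 1)*(14/5 + 39)) = 1/((-18 - 1)*(209/5)) = 1/(-19*209/5) = 1/(-3971/5) = -5/3971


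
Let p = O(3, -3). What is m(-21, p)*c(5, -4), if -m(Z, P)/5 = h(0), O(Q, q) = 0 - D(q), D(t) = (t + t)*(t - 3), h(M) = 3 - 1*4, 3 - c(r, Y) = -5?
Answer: 40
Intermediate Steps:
c(r, Y) = 8 (c(r, Y) = 3 - 1*(-5) = 3 + 5 = 8)
h(M) = -1 (h(M) = 3 - 4 = -1)
D(t) = 2*t*(-3 + t) (D(t) = (2*t)*(-3 + t) = 2*t*(-3 + t))
O(Q, q) = -2*q*(-3 + q) (O(Q, q) = 0 - 2*q*(-3 + q) = -2*q*(-3 + q))
p = -36 (p = 2*(-3)*(3 - 1*(-3)) = 2*(-3)*(3 + 3) = 2*(-3)*6 = -36)
m(Z, P) = 5 (m(Z, P) = -5*(-1) = 5)
m(-21, p)*c(5, -4) = 5*8 = 40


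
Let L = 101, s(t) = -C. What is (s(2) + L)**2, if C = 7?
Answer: 8836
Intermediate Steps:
s(t) = -7 (s(t) = -1*7 = -7)
(s(2) + L)**2 = (-7 + 101)**2 = 94**2 = 8836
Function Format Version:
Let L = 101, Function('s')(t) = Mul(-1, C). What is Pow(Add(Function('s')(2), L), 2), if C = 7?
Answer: 8836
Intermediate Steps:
Function('s')(t) = -7 (Function('s')(t) = Mul(-1, 7) = -7)
Pow(Add(Function('s')(2), L), 2) = Pow(Add(-7, 101), 2) = Pow(94, 2) = 8836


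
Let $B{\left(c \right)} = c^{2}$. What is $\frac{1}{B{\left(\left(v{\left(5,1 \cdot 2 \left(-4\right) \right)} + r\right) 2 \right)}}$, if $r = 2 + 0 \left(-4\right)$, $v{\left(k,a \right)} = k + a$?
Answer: $\frac{1}{4} \approx 0.25$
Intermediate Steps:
$v{\left(k,a \right)} = a + k$
$r = 2$ ($r = 2 + 0 = 2$)
$\frac{1}{B{\left(\left(v{\left(5,1 \cdot 2 \left(-4\right) \right)} + r\right) 2 \right)}} = \frac{1}{\left(\left(\left(1 \cdot 2 \left(-4\right) + 5\right) + 2\right) 2\right)^{2}} = \frac{1}{\left(\left(\left(2 \left(-4\right) + 5\right) + 2\right) 2\right)^{2}} = \frac{1}{\left(\left(\left(-8 + 5\right) + 2\right) 2\right)^{2}} = \frac{1}{\left(\left(-3 + 2\right) 2\right)^{2}} = \frac{1}{\left(\left(-1\right) 2\right)^{2}} = \frac{1}{\left(-2\right)^{2}} = \frac{1}{4}$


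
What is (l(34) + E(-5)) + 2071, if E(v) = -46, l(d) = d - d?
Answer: 2025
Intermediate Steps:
l(d) = 0
(l(34) + E(-5)) + 2071 = (0 - 46) + 2071 = -46 + 2071 = 2025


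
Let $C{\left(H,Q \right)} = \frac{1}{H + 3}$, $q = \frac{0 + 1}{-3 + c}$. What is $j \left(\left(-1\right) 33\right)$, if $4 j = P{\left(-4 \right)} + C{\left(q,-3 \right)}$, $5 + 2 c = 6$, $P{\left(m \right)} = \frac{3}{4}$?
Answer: $- \frac{1947}{208} \approx -9.3606$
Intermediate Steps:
$P{\left(m \right)} = \frac{3}{4}$ ($P{\left(m \right)} = 3 \cdot \frac{1}{4} = \frac{3}{4}$)
$c = \frac{1}{2}$ ($c = - \frac{5}{2} + \frac{1}{2} \cdot 6 = - \frac{5}{2} + 3 = \frac{1}{2} \approx 0.5$)
$q = - \frac{2}{5}$ ($q = \frac{0 + 1}{-3 + \frac{1}{2}} = 1 \frac{1}{- \frac{5}{2}} = 1 \left(- \frac{2}{5}\right) = - \frac{2}{5} \approx -0.4$)
$C{\left(H,Q \right)} = \frac{1}{3 + H}$
$j = \frac{59}{208}$ ($j = \frac{\frac{3}{4} + \frac{1}{3 - \frac{2}{5}}}{4} = \frac{\frac{3}{4} + \frac{1}{\frac{13}{5}}}{4} = \frac{\frac{3}{4} + \frac{5}{13}}{4} = \frac{1}{4} \cdot \frac{59}{52} = \frac{59}{208} \approx 0.28365$)
$j \left(\left(-1\right) 33\right) = \frac{59 \left(\left(-1\right) 33\right)}{208} = \frac{59}{208} \left(-33\right) = - \frac{1947}{208}$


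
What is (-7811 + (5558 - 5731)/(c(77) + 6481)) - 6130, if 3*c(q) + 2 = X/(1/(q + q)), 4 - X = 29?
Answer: -72451550/5197 ≈ -13941.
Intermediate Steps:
X = -25 (X = 4 - 1*29 = 4 - 29 = -25)
c(q) = -2/3 - 50*q/3 (c(q) = -2/3 + (-50*q)/3 = -2/3 - 50*q/3)
(-7811 + (5558 - 5731)/(c(77) + 6481)) - 6130 = (-7811 + (5558 - 5731)/((-2/3 - 50/3*77) + 6481)) - 6130 = (-7811 - 173/((-2/3 - 3850/3) + 6481)) - 6130 = (-7811 - 173/(-1284 + 6481)) - 6130 = (-7811 - 173/5197) - 6130 = -40593940/5197 - 6130 = -72451550/5197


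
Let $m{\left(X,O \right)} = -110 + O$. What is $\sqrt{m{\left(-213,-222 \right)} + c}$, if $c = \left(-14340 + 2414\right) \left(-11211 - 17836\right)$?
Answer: $\sqrt{346414190} \approx 18612.0$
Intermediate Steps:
$c = 346414522$ ($c = \left(-11926\right) \left(-29047\right) = 346414522$)
$\sqrt{m{\left(-213,-222 \right)} + c} = \sqrt{\left(-110 - 222\right) + 346414522} = \sqrt{-332 + 346414522} = \sqrt{346414190}$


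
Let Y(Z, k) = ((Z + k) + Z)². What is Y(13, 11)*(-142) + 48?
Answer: -194350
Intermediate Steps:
Y(Z, k) = (k + 2*Z)²
Y(13, 11)*(-142) + 48 = (11 + 2*13)²*(-142) + 48 = (11 + 26)²*(-142) + 48 = 37²*(-142) + 48 = 1369*(-142) + 48 = -194398 + 48 = -194350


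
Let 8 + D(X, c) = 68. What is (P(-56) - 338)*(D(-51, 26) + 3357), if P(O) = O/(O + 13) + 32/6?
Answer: -48687694/43 ≈ -1.1323e+6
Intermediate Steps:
D(X, c) = 60 (D(X, c) = -8 + 68 = 60)
P(O) = 16/3 + O/(13 + O) (P(O) = O/(13 + O) + 32*(⅙) = O/(13 + O) + 16/3 = 16/3 + O/(13 + O))
(P(-56) - 338)*(D(-51, 26) + 3357) = ((208 + 19*(-56))/(3*(13 - 56)) - 338)*(60 + 3357) = ((⅓)*(208 - 1064)/(-43) - 338)*3417 = ((⅓)*(-1/43)*(-856) - 338)*3417 = (856/129 - 338)*3417 = -42746/129*3417 = -48687694/43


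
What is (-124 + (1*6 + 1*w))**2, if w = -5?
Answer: 15129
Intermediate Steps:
(-124 + (1*6 + 1*w))**2 = (-124 + (1*6 + 1*(-5)))**2 = (-124 + (6 - 5))**2 = (-124 + 1)**2 = (-123)**2 = 15129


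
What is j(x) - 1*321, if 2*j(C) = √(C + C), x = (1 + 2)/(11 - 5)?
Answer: -641/2 ≈ -320.50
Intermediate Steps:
x = ½ (x = 3/6 = 3*(⅙) = ½ ≈ 0.50000)
j(C) = √2*√C/2 (j(C) = √(C + C)/2 = √(2*C)/2 = (√2*√C)/2 = √2*√C/2)
j(x) - 1*321 = √2*√(½)/2 - 1*321 = √2*(√2/2)/2 - 321 = ½ - 321 = -641/2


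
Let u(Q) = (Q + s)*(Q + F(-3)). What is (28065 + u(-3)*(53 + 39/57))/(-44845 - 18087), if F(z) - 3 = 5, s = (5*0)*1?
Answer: -517935/1195708 ≈ -0.43316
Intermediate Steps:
s = 0 (s = 0*1 = 0)
F(z) = 8 (F(z) = 3 + 5 = 8)
u(Q) = Q*(8 + Q) (u(Q) = (Q + 0)*(Q + 8) = Q*(8 + Q))
(28065 + u(-3)*(53 + 39/57))/(-44845 - 18087) = (28065 + (-3*(8 - 3))*(53 + 39/57))/(-44845 - 18087) = (28065 + (-3*5)*(53 + 39*(1/57)))/(-62932) = (28065 - 15*(53 + 13/19))*(-1/62932) = (28065 - 15*1020/19)*(-1/62932) = (28065 - 15300/19)*(-1/62932) = (517935/19)*(-1/62932) = -517935/1195708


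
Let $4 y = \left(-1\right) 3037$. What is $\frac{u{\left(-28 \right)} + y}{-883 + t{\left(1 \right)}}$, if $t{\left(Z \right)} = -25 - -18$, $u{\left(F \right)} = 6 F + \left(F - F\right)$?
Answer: $\frac{3709}{3560} \approx 1.0419$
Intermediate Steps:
$u{\left(F \right)} = 6 F$ ($u{\left(F \right)} = 6 F + 0 = 6 F$)
$t{\left(Z \right)} = -7$ ($t{\left(Z \right)} = -25 + 18 = -7$)
$y = - \frac{3037}{4}$ ($y = \frac{\left(-1\right) 3037}{4} = \frac{1}{4} \left(-3037\right) = - \frac{3037}{4} \approx -759.25$)
$\frac{u{\left(-28 \right)} + y}{-883 + t{\left(1 \right)}} = \frac{6 \left(-28\right) - \frac{3037}{4}}{-883 - 7} = \frac{-168 - \frac{3037}{4}}{-890} = \left(- \frac{3709}{4}\right) \left(- \frac{1}{890}\right) = \frac{3709}{3560}$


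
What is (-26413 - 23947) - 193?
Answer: -50553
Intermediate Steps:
(-26413 - 23947) - 193 = -50360 - 193 = -50553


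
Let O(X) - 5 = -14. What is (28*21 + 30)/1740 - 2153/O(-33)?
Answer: 625297/2610 ≈ 239.58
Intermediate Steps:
O(X) = -9 (O(X) = 5 - 14 = -9)
(28*21 + 30)/1740 - 2153/O(-33) = (28*21 + 30)/1740 - 2153/(-9) = (588 + 30)*(1/1740) - 2153*(-1/9) = 618*(1/1740) + 2153/9 = 103/290 + 2153/9 = 625297/2610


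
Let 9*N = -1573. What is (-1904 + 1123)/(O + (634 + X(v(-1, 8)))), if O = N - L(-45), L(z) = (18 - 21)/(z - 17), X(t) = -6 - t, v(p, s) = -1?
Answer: -39618/23039 ≈ -1.7196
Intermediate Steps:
N = -1573/9 (N = (1/9)*(-1573) = -1573/9 ≈ -174.78)
L(z) = -3/(-17 + z)
O = -97553/558 (O = -1573/9 - (-3)/(-17 - 45) = -1573/9 - (-3)/(-62) = -1573/9 - (-3)*(-1)/62 = -1573/9 - 1*3/62 = -1573/9 - 3/62 = -97553/558 ≈ -174.83)
(-1904 + 1123)/(O + (634 + X(v(-1, 8)))) = (-1904 + 1123)/(-97553/558 + (634 + (-6 - 1*(-1)))) = -781/(-97553/558 + (634 + (-6 + 1))) = -781/(-97553/558 + (634 - 5)) = -781/(-97553/558 + 629) = -781/253429/558 = -781*558/253429 = -39618/23039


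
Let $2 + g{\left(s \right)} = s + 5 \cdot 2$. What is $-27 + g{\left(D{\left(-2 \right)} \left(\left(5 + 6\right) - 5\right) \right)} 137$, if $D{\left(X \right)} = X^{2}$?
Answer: $4357$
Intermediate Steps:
$g{\left(s \right)} = 8 + s$ ($g{\left(s \right)} = -2 + \left(s + 5 \cdot 2\right) = -2 + \left(s + 10\right) = -2 + \left(10 + s\right) = 8 + s$)
$-27 + g{\left(D{\left(-2 \right)} \left(\left(5 + 6\right) - 5\right) \right)} 137 = -27 + \left(8 + \left(-2\right)^{2} \left(\left(5 + 6\right) - 5\right)\right) 137 = -27 + \left(8 + 4 \left(11 - 5\right)\right) 137 = -27 + \left(8 + 4 \cdot 6\right) 137 = -27 + \left(8 + 24\right) 137 = -27 + 32 \cdot 137 = -27 + 4384 = 4357$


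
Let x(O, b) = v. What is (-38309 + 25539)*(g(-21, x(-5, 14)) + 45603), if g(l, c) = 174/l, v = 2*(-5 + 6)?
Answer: -4075711510/7 ≈ -5.8224e+8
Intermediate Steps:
v = 2 (v = 2*1 = 2)
x(O, b) = 2
(-38309 + 25539)*(g(-21, x(-5, 14)) + 45603) = (-38309 + 25539)*(174/(-21) + 45603) = -12770*(174*(-1/21) + 45603) = -12770*(-58/7 + 45603) = -12770*319163/7 = -4075711510/7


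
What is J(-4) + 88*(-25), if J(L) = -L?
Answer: -2196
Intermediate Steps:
J(-4) + 88*(-25) = -1*(-4) + 88*(-25) = 4 - 2200 = -2196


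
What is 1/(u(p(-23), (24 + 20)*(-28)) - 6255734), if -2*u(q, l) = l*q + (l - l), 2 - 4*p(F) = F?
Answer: -1/6251884 ≈ -1.5995e-7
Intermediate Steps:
p(F) = ½ - F/4
u(q, l) = -l*q/2 (u(q, l) = -(l*q + (l - l))/2 = -(l*q + 0)/2 = -l*q/2)
1/(u(p(-23), (24 + 20)*(-28)) - 6255734) = 1/(-(24 + 20)*(-28)*(½ - ¼*(-23))/2 - 6255734) = 1/(-44*(-28)*(½ + 23/4)/2 - 6255734) = 1/(-½*(-1232)*25/4 - 6255734) = 1/(3850 - 6255734) = 1/(-6251884) = -1/6251884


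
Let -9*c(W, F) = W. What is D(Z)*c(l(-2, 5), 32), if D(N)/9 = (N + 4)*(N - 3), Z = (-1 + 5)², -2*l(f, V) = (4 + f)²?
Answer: 520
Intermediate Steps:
l(f, V) = -(4 + f)²/2
c(W, F) = -W/9
Z = 16 (Z = 4² = 16)
D(N) = 9*(-3 + N)*(4 + N) (D(N) = 9*((N + 4)*(N - 3)) = 9*((4 + N)*(-3 + N)) = 9*((-3 + N)*(4 + N)) = 9*(-3 + N)*(4 + N))
D(Z)*c(l(-2, 5), 32) = (-108 + 9*16 + 9*16²)*(-(-1)*(4 - 2)²/18) = (-108 + 144 + 9*256)*(-(-1)*2²/18) = (-108 + 144 + 2304)*(-(-1)*4/18) = 2340*(-⅑*(-2)) = 2340*(2/9) = 520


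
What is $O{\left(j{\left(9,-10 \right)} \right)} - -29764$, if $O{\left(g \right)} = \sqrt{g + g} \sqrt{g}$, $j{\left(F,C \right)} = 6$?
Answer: $29764 + 6 \sqrt{2} \approx 29773.0$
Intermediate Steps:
$O{\left(g \right)} = g \sqrt{2}$ ($O{\left(g \right)} = \sqrt{2 g} \sqrt{g} = \sqrt{2} \sqrt{g} \sqrt{g} = g \sqrt{2}$)
$O{\left(j{\left(9,-10 \right)} \right)} - -29764 = 6 \sqrt{2} - -29764 = 6 \sqrt{2} + 29764 = 29764 + 6 \sqrt{2}$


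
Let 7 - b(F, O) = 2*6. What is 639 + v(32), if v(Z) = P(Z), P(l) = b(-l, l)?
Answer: 634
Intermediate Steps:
b(F, O) = -5 (b(F, O) = 7 - 2*6 = 7 - 1*12 = 7 - 12 = -5)
P(l) = -5
v(Z) = -5
639 + v(32) = 639 - 5 = 634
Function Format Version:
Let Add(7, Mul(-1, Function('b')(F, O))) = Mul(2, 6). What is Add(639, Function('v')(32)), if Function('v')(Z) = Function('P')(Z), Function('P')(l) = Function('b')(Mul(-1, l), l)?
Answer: 634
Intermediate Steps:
Function('b')(F, O) = -5 (Function('b')(F, O) = Add(7, Mul(-1, Mul(2, 6))) = Add(7, Mul(-1, 12)) = Add(7, -12) = -5)
Function('P')(l) = -5
Function('v')(Z) = -5
Add(639, Function('v')(32)) = Add(639, -5) = 634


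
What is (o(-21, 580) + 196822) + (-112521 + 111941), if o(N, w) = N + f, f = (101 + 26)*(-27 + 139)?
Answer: 210445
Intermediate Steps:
f = 14224 (f = 127*112 = 14224)
o(N, w) = 14224 + N (o(N, w) = N + 14224 = 14224 + N)
(o(-21, 580) + 196822) + (-112521 + 111941) = ((14224 - 21) + 196822) + (-112521 + 111941) = (14203 + 196822) - 580 = 211025 - 580 = 210445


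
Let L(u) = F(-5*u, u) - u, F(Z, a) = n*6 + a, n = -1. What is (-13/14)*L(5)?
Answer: 39/7 ≈ 5.5714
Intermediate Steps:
F(Z, a) = -6 + a (F(Z, a) = -1*6 + a = -6 + a)
L(u) = -6 (L(u) = (-6 + u) - u = -6)
(-13/14)*L(5) = -13/14*(-6) = 39/7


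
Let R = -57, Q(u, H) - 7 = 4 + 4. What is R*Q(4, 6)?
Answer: -855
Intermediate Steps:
Q(u, H) = 15 (Q(u, H) = 7 + (4 + 4) = 7 + 8 = 15)
R*Q(4, 6) = -57*15 = -855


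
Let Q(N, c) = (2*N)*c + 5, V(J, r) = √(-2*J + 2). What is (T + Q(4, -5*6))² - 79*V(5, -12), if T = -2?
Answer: 56169 - 158*I*√2 ≈ 56169.0 - 223.45*I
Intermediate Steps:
V(J, r) = √(2 - 2*J)
Q(N, c) = 5 + 2*N*c (Q(N, c) = 2*N*c + 5 = 5 + 2*N*c)
(T + Q(4, -5*6))² - 79*V(5, -12) = (-2 + (5 + 2*4*(-5*6)))² - 79*√(2 - 2*5) = (-2 + (5 + 2*4*(-30)))² - 79*√(2 - 10) = (-2 + (5 - 240))² - 158*I*√2 = (-2 - 235)² - 158*I*√2 = (-237)² - 158*I*√2 = 56169 - 158*I*√2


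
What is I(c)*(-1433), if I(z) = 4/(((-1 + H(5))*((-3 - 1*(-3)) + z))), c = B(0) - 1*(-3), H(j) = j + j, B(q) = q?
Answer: -5732/27 ≈ -212.30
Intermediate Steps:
H(j) = 2*j
c = 3 (c = 0 - 1*(-3) = 0 + 3 = 3)
I(z) = 4/(9*z) (I(z) = 4/(((-1 + 2*5)*((-3 - 1*(-3)) + z))) = 4/(((-1 + 10)*((-3 + 3) + z))) = 4/((9*(0 + z))) = 4/((9*z)) = 4*(1/(9*z)) = 4/(9*z))
I(c)*(-1433) = ((4/9)/3)*(-1433) = ((4/9)*(⅓))*(-1433) = (4/27)*(-1433) = -5732/27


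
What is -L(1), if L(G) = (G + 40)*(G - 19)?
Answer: 738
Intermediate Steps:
L(G) = (-19 + G)*(40 + G) (L(G) = (40 + G)*(-19 + G) = (-19 + G)*(40 + G))
-L(1) = -(-760 + 1² + 21*1) = -(-760 + 1 + 21) = -1*(-738) = 738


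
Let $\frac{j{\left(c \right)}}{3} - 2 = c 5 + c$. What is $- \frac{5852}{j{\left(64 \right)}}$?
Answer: $- \frac{2926}{579} \approx -5.0535$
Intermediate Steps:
$j{\left(c \right)} = 6 + 18 c$ ($j{\left(c \right)} = 6 + 3 \left(c 5 + c\right) = 6 + 3 \left(5 c + c\right) = 6 + 3 \cdot 6 c = 6 + 18 c$)
$- \frac{5852}{j{\left(64 \right)}} = - \frac{5852}{6 + 18 \cdot 64} = - \frac{5852}{6 + 1152} = - \frac{5852}{1158} = \left(-5852\right) \frac{1}{1158} = - \frac{2926}{579}$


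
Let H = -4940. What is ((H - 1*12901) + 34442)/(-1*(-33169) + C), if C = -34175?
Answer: -16601/1006 ≈ -16.502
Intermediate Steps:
((H - 1*12901) + 34442)/(-1*(-33169) + C) = ((-4940 - 1*12901) + 34442)/(-1*(-33169) - 34175) = ((-4940 - 12901) + 34442)/(33169 - 34175) = (-17841 + 34442)/(-1006) = 16601*(-1/1006) = -16601/1006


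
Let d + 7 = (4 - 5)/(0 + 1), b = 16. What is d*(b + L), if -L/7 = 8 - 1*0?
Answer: 320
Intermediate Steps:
d = -8 (d = -7 + (4 - 5)/(0 + 1) = -7 - 1/1 = -7 - 1*1 = -7 - 1 = -8)
L = -56 (L = -7*(8 - 1*0) = -7*(8 + 0) = -7*8 = -56)
d*(b + L) = -8*(16 - 56) = -8*(-40) = 320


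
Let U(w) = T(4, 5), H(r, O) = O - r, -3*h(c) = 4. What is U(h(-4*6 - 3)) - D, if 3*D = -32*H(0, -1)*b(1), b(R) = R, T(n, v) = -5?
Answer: -47/3 ≈ -15.667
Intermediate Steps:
h(c) = -4/3 (h(c) = -1/3*4 = -4/3)
U(w) = -5
D = 32/3 (D = (-32*(-1 - 1*0))/3 = (-32*(-1 + 0))/3 = (-(-32))/3 = (-32*(-1))/3 = (1/3)*32 = 32/3 ≈ 10.667)
U(h(-4*6 - 3)) - D = -5 - 1*32/3 = -5 - 32/3 = -47/3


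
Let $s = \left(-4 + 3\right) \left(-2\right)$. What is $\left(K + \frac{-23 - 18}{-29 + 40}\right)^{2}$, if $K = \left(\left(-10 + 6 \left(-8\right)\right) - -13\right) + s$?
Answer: $\frac{264196}{121} \approx 2183.4$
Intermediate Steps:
$s = 2$ ($s = \left(-1\right) \left(-2\right) = 2$)
$K = -43$ ($K = \left(\left(-10 + 6 \left(-8\right)\right) - -13\right) + 2 = \left(\left(-10 - 48\right) + 13\right) + 2 = \left(-58 + 13\right) + 2 = -45 + 2 = -43$)
$\left(K + \frac{-23 - 18}{-29 + 40}\right)^{2} = \left(-43 + \frac{-23 - 18}{-29 + 40}\right)^{2} = \left(-43 - \frac{41}{11}\right)^{2} = \left(- \frac{514}{11}\right)^{2} = \frac{264196}{121}$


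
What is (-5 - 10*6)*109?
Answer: -7085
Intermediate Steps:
(-5 - 10*6)*109 = (-5 - 60)*109 = -65*109 = -7085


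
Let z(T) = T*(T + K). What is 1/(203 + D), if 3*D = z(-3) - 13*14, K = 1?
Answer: 3/433 ≈ 0.0069284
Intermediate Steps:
z(T) = T*(1 + T) (z(T) = T*(T + 1) = T*(1 + T))
D = -176/3 (D = (-3*(1 - 3) - 13*14)/3 = (-3*(-2) - 182)/3 = (6 - 182)/3 = (1/3)*(-176) = -176/3 ≈ -58.667)
1/(203 + D) = 1/(203 - 176/3) = 1/(433/3) = 3/433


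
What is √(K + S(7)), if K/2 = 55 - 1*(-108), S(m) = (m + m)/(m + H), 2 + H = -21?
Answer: 51*√2/4 ≈ 18.031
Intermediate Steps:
H = -23 (H = -2 - 21 = -23)
S(m) = 2*m/(-23 + m) (S(m) = (m + m)/(m - 23) = (2*m)/(-23 + m) = 2*m/(-23 + m))
K = 326 (K = 2*(55 - 1*(-108)) = 2*(55 + 108) = 2*163 = 326)
√(K + S(7)) = √(326 + 2*7/(-23 + 7)) = √(326 + 2*7/(-16)) = √(326 + 2*7*(-1/16)) = √(326 - 7/8) = √(2601/8) = 51*√2/4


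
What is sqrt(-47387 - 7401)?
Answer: 2*I*sqrt(13697) ≈ 234.07*I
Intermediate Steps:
sqrt(-47387 - 7401) = sqrt(-54788) = 2*I*sqrt(13697)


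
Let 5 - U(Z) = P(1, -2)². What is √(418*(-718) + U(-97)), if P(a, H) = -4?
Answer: I*√300135 ≈ 547.85*I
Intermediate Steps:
U(Z) = -11 (U(Z) = 5 - 1*(-4)² = 5 - 1*16 = 5 - 16 = -11)
√(418*(-718) + U(-97)) = √(418*(-718) - 11) = √(-300124 - 11) = √(-300135) = I*√300135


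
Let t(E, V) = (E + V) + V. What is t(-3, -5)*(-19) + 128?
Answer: 375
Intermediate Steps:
t(E, V) = E + 2*V
t(-3, -5)*(-19) + 128 = (-3 + 2*(-5))*(-19) + 128 = (-3 - 10)*(-19) + 128 = -13*(-19) + 128 = 247 + 128 = 375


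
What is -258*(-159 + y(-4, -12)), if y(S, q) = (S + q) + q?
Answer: 48246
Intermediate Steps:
y(S, q) = S + 2*q
-258*(-159 + y(-4, -12)) = -258*(-159 + (-4 + 2*(-12))) = -258*(-159 + (-4 - 24)) = -258*(-159 - 28) = -258*(-187) = 48246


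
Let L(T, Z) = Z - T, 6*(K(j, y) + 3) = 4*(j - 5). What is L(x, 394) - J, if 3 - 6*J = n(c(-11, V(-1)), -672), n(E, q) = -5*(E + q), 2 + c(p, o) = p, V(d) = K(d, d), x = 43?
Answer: 2764/3 ≈ 921.33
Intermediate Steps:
K(j, y) = -19/3 + 2*j/3 (K(j, y) = -3 + (4*(j - 5))/6 = -3 + (4*(-5 + j))/6 = -3 + (-20 + 4*j)/6 = -3 + (-10/3 + 2*j/3) = -19/3 + 2*j/3)
V(d) = -19/3 + 2*d/3
c(p, o) = -2 + p
n(E, q) = -5*E - 5*q
J = -1711/3 (J = 1/2 - (-5*(-2 - 11) - 5*(-672))/6 = 1/2 - (-5*(-13) + 3360)/6 = 1/2 - (65 + 3360)/6 = 1/2 - 1/6*3425 = 1/2 - 3425/6 = -1711/3 ≈ -570.33)
L(x, 394) - J = (394 - 1*43) - 1*(-1711/3) = (394 - 43) + 1711/3 = 351 + 1711/3 = 2764/3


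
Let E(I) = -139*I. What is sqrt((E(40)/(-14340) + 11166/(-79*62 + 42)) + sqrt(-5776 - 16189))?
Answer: sqrt(-1448420582913 + 757662311844*I*sqrt(21965))/870438 ≈ 8.553 + 8.664*I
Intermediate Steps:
sqrt((E(40)/(-14340) + 11166/(-79*62 + 42)) + sqrt(-5776 - 16189)) = sqrt((-139*40/(-14340) + 11166/(-79*62 + 42)) + sqrt(-5776 - 16189)) = sqrt((-5560*(-1/14340) + 11166/(-4898 + 42)) + sqrt(-21965)) = sqrt((278/717 + 11166/(-4856)) + I*sqrt(21965)) = sqrt((278/717 + 11166*(-1/4856)) + I*sqrt(21965)) = sqrt((278/717 - 5583/2428) + I*sqrt(21965)) = sqrt(-3328027/1740876 + I*sqrt(21965))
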